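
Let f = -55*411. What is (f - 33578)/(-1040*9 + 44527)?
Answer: -56183/35167 ≈ -1.5976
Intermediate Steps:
f = -22605
(f - 33578)/(-1040*9 + 44527) = (-22605 - 33578)/(-1040*9 + 44527) = -56183/(-9360 + 44527) = -56183/35167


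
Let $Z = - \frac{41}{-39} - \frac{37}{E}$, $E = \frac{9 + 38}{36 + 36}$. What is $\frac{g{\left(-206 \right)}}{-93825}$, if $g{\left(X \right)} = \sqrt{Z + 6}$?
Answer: $- \frac{i \sqrt{166749843}}{171981225} \approx - 7.5085 \cdot 10^{-5} i$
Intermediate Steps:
$E = \frac{47}{72} \approx 0.65278$
$Z = - \frac{101969}{1833}$ ($Z = - \frac{41}{-39} - \frac{37}{\frac{47}{72}} = \left(-41\right) \left(- \frac{1}{39}\right) - \frac{2664}{47} = \frac{41}{39} - \frac{2664}{47} = - \frac{101969}{1833} \approx -55.63$)
$g{\left(X \right)} = \frac{i \sqrt{166749843}}{1833}$ ($g{\left(X \right)} = \sqrt{- \frac{101969}{1833} + 6} = \sqrt{- \frac{90971}{1833}} = \frac{i \sqrt{166749843}}{1833}$)
$\frac{g{\left(-206 \right)}}{-93825} = \frac{\frac{1}{1833} i \sqrt{166749843}}{-93825} = \frac{i \sqrt{166749843}}{1833} \left(- \frac{1}{93825}\right) = - \frac{i \sqrt{166749843}}{171981225}$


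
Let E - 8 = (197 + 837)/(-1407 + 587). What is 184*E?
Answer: 254196/205 ≈ 1240.0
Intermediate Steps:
E = 2763/410 (E = 8 + (197 + 837)/(-1407 + 587) = 8 + 1034/(-820) = 8 + 1034*(-1/820) = 8 - 517/410 = 2763/410 ≈ 6.7390)
184*E = 184*(2763/410) = 254196/205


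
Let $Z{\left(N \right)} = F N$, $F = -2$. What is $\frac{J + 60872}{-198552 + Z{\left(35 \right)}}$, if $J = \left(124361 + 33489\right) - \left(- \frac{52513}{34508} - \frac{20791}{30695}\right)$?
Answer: $- \frac{231677715471683}{210385002623320} \approx -1.1012$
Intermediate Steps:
$Z{\left(N \right)} = - 2 N$
$J = \frac{167200689363363}{1059223060}$ ($J = 157850 - - \frac{2329342363}{1059223060} = 157850 + \left(\frac{52513}{34508} + \frac{20791}{30695}\right) = 157850 + \frac{2329342363}{1059223060} = \frac{167200689363363}{1059223060} \approx 1.5785 \cdot 10^{5}$)
$\frac{J + 60872}{-198552 + Z{\left(35 \right)}} = \frac{\frac{167200689363363}{1059223060} + 60872}{-198552 - 70} = \frac{231677715471683}{1059223060 \left(-198552 - 70\right)} = \frac{231677715471683}{1059223060 \left(-198622\right)} = \frac{231677715471683}{1059223060} \left(- \frac{1}{198622}\right) = - \frac{231677715471683}{210385002623320}$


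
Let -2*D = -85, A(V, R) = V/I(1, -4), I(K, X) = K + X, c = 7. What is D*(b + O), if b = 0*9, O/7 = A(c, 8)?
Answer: -4165/6 ≈ -694.17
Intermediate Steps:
A(V, R) = -V/3 (A(V, R) = V/(1 - 4) = V/(-3) = V*(-⅓) = -V/3)
O = -49/3 (O = 7*(-⅓*7) = 7*(-7/3) = -49/3 ≈ -16.333)
D = 85/2 (D = -½*(-85) = 85/2 ≈ 42.500)
b = 0
D*(b + O) = 85*(0 - 49/3)/2 = (85/2)*(-49/3) = -4165/6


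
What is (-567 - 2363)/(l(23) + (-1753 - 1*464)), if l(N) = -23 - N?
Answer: 2930/2263 ≈ 1.2947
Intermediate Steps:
(-567 - 2363)/(l(23) + (-1753 - 1*464)) = (-567 - 2363)/((-23 - 1*23) + (-1753 - 1*464)) = -2930/((-23 - 23) + (-1753 - 464)) = -2930/(-46 - 2217) = -2930/(-2263) = -2930*(-1/2263) = 2930/2263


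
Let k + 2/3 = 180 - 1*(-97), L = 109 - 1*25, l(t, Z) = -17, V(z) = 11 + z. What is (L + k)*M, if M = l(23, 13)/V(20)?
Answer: -18377/93 ≈ -197.60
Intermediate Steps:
L = 84 (L = 109 - 25 = 84)
M = -17/31 (M = -17/(11 + 20) = -17/31 ≈ -0.54839)
k = 829/3 (k = -⅔ + (180 - 1*(-97)) = -⅔ + (180 + 97) = -⅔ + 277 = 829/3 ≈ 276.33)
(L + k)*M = (84 + 829/3)*(-17/31) = (1081/3)*(-17/31) = -18377/93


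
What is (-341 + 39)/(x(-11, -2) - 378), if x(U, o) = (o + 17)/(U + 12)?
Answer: 302/363 ≈ 0.83196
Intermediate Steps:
x(U, o) = (17 + o)/(12 + U)
(-341 + 39)/(x(-11, -2) - 378) = (-341 + 39)/((17 - 2)/(12 - 11) - 378) = -302/(15/1 - 378) = -302/(1*15 - 378) = -302/(15 - 378) = -302/(-363) = -302*(-1/363) = 302/363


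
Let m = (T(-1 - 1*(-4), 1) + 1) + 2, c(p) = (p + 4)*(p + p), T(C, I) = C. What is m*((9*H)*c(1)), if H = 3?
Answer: 1620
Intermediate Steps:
c(p) = 2*p*(4 + p) (c(p) = (4 + p)*(2*p) = 2*p*(4 + p))
m = 6 (m = ((-1 - 1*(-4)) + 1) + 2 = ((-1 + 4) + 1) + 2 = (3 + 1) + 2 = 4 + 2 = 6)
m*((9*H)*c(1)) = 6*((9*3)*(2*1*(4 + 1))) = 6*(27*(2*1*5)) = 6*(27*10) = 6*270 = 1620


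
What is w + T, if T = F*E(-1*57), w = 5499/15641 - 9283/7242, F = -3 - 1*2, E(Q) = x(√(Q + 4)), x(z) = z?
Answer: -105371645/113272122 - 5*I*√53 ≈ -0.93025 - 36.401*I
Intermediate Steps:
E(Q) = √(4 + Q) (E(Q) = √(Q + 4) = √(4 + Q))
F = -5 (F = -3 - 2 = -5)
w = -105371645/113272122 (w = 5499*(1/15641) - 9283*1/7242 = 5499/15641 - 9283/7242 = -105371645/113272122 ≈ -0.93025)
T = -5*I*√53 (T = -5*√(4 - 1*57) = -5*√(4 - 57) = -5*I*√53 ≈ -36.401*I)
w + T = -105371645/113272122 - 5*I*√53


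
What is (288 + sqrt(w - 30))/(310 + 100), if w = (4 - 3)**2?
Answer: 144/205 + I*sqrt(29)/410 ≈ 0.70244 + 0.013135*I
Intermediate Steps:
w = 1 (w = 1**2 = 1)
(288 + sqrt(w - 30))/(310 + 100) = (288 + sqrt(1 - 30))/(310 + 100) = (288 + sqrt(-29))/410 = (288 + I*sqrt(29))*(1/410) = 144/205 + I*sqrt(29)/410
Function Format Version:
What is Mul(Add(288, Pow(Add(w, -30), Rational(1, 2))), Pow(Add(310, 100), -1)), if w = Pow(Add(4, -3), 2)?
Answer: Add(Rational(144, 205), Mul(Rational(1, 410), I, Pow(29, Rational(1, 2)))) ≈ Add(0.70244, Mul(0.013135, I))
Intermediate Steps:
w = 1 (w = Pow(1, 2) = 1)
Mul(Add(288, Pow(Add(w, -30), Rational(1, 2))), Pow(Add(310, 100), -1)) = Mul(Add(288, Pow(Add(1, -30), Rational(1, 2))), Pow(Add(310, 100), -1)) = Mul(Add(288, Pow(-29, Rational(1, 2))), Pow(410, -1)) = Mul(Add(288, Mul(I, Pow(29, Rational(1, 2)))), Rational(1, 410)) = Add(Rational(144, 205), Mul(Rational(1, 410), I, Pow(29, Rational(1, 2))))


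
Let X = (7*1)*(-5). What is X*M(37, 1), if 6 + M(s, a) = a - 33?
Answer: 1330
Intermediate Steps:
X = -35 (X = 7*(-5) = -35)
M(s, a) = -39 + a (M(s, a) = -6 + (a - 33) = -6 + (-33 + a) = -39 + a)
X*M(37, 1) = -35*(-39 + 1) = -35*(-38) = 1330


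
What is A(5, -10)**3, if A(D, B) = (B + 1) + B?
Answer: -6859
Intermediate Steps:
A(D, B) = 1 + 2*B (A(D, B) = (1 + B) + B = 1 + 2*B)
A(5, -10)**3 = (1 + 2*(-10))**3 = (1 - 20)**3 = (-19)**3 = -6859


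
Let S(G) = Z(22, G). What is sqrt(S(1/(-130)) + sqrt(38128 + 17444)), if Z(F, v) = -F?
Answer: sqrt(-22 + 2*sqrt(13893)) ≈ 14.620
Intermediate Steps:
S(G) = -22 (S(G) = -1*22 = -22)
sqrt(S(1/(-130)) + sqrt(38128 + 17444)) = sqrt(-22 + sqrt(38128 + 17444)) = sqrt(-22 + sqrt(55572)) = sqrt(-22 + 2*sqrt(13893))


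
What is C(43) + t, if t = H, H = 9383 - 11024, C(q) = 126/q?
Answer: -70437/43 ≈ -1638.1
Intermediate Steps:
H = -1641
t = -1641
C(43) + t = 126/43 - 1641 = -70437/43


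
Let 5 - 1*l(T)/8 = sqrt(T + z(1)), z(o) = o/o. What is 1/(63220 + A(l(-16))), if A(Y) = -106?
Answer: 1/63114 ≈ 1.5844e-5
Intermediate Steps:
z(o) = 1
l(T) = 40 - 8*sqrt(1 + T) (l(T) = 40 - 8*sqrt(T + 1) = 40 - 8*sqrt(1 + T))
1/(63220 + A(l(-16))) = 1/(63220 - 106) = 1/63114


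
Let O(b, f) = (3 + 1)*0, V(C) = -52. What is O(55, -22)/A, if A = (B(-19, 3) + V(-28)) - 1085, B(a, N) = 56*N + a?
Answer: 0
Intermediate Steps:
B(a, N) = a + 56*N
O(b, f) = 0 (O(b, f) = 4*0 = 0)
A = -988 (A = ((-19 + 56*3) - 52) - 1085 = ((-19 + 168) - 52) - 1085 = (149 - 52) - 1085 = 97 - 1085 = -988)
O(55, -22)/A = 0/(-988) = 0*(-1/988) = 0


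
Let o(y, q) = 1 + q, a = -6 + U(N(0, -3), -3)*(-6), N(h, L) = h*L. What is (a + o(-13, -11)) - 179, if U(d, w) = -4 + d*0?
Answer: -171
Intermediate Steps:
N(h, L) = L*h
U(d, w) = -4 (U(d, w) = -4 + 0 = -4)
a = 18 (a = -6 - 4*(-6) = -6 + 24 = 18)
(a + o(-13, -11)) - 179 = (18 + (1 - 11)) - 179 = (18 - 10) - 179 = 8 - 179 = -171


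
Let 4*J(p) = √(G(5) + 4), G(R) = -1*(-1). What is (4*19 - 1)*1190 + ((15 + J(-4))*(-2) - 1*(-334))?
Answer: 89554 - √5/2 ≈ 89553.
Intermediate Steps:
G(R) = 1
J(p) = √5/4 (J(p) = √(1 + 4)/4 = √5/4)
(4*19 - 1)*1190 + ((15 + J(-4))*(-2) - 1*(-334)) = (4*19 - 1)*1190 + ((15 + √5/4)*(-2) - 1*(-334)) = (76 - 1)*1190 + ((-30 - √5/2) + 334) = 75*1190 + (304 - √5/2) = 89250 + (304 - √5/2) = 89554 - √5/2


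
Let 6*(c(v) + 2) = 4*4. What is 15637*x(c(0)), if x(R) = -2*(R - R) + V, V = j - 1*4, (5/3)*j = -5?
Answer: -109459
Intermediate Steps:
j = -3 (j = (3/5)*(-5) = -3)
V = -7 (V = -3 - 1*4 = -3 - 4 = -7)
c(v) = 2/3 (c(v) = -2 + (4*4)/6 = -2 + (1/6)*16 = -2 + 8/3 = 2/3)
x(R) = -7 (x(R) = -2*(R - R) - 7 = -2*0 - 7 = 0 - 7 = -7)
15637*x(c(0)) = 15637*(-7) = -109459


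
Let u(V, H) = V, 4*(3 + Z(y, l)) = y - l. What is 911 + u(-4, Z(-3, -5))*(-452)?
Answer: 2719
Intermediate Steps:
Z(y, l) = -3 - l/4 + y/4 (Z(y, l) = -3 + (y - l)/4 = -3 + (-l/4 + y/4) = -3 - l/4 + y/4)
911 + u(-4, Z(-3, -5))*(-452) = 911 - 4*(-452) = 911 + 1808 = 2719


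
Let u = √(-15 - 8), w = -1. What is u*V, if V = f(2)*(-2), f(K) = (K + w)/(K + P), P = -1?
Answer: -2*I*√23 ≈ -9.5917*I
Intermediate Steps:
u = I*√23 (u = √(-23) = I*√23 ≈ 4.7958*I)
f(K) = 1 (f(K) = (K - 1)/(K - 1) = (-1 + K)/(-1 + K) = 1)
V = -2 (V = 1*(-2) = -2)
u*V = (I*√23)*(-2) = -2*I*√23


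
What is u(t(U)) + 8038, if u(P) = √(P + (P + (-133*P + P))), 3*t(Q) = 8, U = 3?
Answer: 8038 + 4*I*√195/3 ≈ 8038.0 + 18.619*I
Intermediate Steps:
t(Q) = 8/3 (t(Q) = (⅓)*8 = 8/3)
u(P) = √130*√(-P) (u(P) = √(P + (P - 132*P)) = √(P - 131*P) = √(-130*P) = √130*√(-P))
u(t(U)) + 8038 = √130*√(-1*8/3) + 8038 = √130*√(-8/3) + 8038 = √130*(2*I*√6/3) + 8038 = 4*I*√195/3 + 8038 = 8038 + 4*I*√195/3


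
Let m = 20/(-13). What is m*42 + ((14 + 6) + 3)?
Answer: -541/13 ≈ -41.615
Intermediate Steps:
m = -20/13 (m = 20*(-1/13) = -20/13 ≈ -1.5385)
m*42 + ((14 + 6) + 3) = -20/13*42 + ((14 + 6) + 3) = -840/13 + (20 + 3) = -840/13 + 23 = -541/13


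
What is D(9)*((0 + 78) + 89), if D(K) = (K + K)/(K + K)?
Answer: 167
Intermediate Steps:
D(K) = 1 (D(K) = (2*K)/((2*K)) = (2*K)*(1/(2*K)) = 1)
D(9)*((0 + 78) + 89) = 1*((0 + 78) + 89) = 1*(78 + 89) = 1*167 = 167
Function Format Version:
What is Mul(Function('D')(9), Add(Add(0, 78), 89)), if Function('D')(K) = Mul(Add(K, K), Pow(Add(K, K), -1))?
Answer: 167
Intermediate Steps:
Function('D')(K) = 1 (Function('D')(K) = Mul(Mul(2, K), Pow(Mul(2, K), -1)) = Mul(Mul(2, K), Mul(Rational(1, 2), Pow(K, -1))) = 1)
Mul(Function('D')(9), Add(Add(0, 78), 89)) = Mul(1, Add(Add(0, 78), 89)) = Mul(1, Add(78, 89)) = Mul(1, 167) = 167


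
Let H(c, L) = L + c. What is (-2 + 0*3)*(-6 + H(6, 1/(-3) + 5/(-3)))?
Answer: 4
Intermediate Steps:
(-2 + 0*3)*(-6 + H(6, 1/(-3) + 5/(-3))) = (-2 + 0*3)*(-6 + ((1/(-3) + 5/(-3)) + 6)) = (-2 + 0)*(-6 + ((1*(-1/3) + 5*(-1/3)) + 6)) = -2*(-6 + ((-1/3 - 5/3) + 6)) = -2*(-6 + (-2 + 6)) = -2*(-6 + 4) = -2*(-2) = 4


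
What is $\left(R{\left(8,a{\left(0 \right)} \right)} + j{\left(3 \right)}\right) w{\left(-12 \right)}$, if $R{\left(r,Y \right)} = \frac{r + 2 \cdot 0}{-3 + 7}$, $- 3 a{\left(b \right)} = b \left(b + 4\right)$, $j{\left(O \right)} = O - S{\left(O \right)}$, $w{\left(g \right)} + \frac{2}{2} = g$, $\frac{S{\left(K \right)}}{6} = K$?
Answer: $169$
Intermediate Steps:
$S{\left(K \right)} = 6 K$
$w{\left(g \right)} = -1 + g$
$j{\left(O \right)} = - 5 O$ ($j{\left(O \right)} = O - 6 O = - 5 O$)
$a{\left(b \right)} = - \frac{b \left(4 + b\right)}{3}$ ($a{\left(b \right)} = - \frac{b \left(b + 4\right)}{3} = - \frac{b \left(4 + b\right)}{3}$)
$R{\left(r,Y \right)} = \frac{r}{4}$ ($R{\left(r,Y \right)} = \frac{r + 0}{4} = r \frac{1}{4} = \frac{r}{4}$)
$\left(R{\left(8,a{\left(0 \right)} \right)} + j{\left(3 \right)}\right) w{\left(-12 \right)} = \left(\frac{1}{4} \cdot 8 - 15\right) \left(-1 - 12\right) = \left(2 - 15\right) \left(-13\right) = \left(-13\right) \left(-13\right) = 169$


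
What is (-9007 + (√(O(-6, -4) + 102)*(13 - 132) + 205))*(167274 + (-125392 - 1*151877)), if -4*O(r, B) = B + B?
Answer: 968175990 + 26178810*√26 ≈ 1.1017e+9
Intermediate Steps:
O(r, B) = -B/2 (O(r, B) = -(B + B)/4 = -B/2)
(-9007 + (√(O(-6, -4) + 102)*(13 - 132) + 205))*(167274 + (-125392 - 1*151877)) = (-9007 + (√(-½*(-4) + 102)*(13 - 132) + 205))*(167274 + (-125392 - 1*151877)) = (-9007 + (√(2 + 102)*(-119) + 205))*(167274 + (-125392 - 151877)) = (-9007 + (√104*(-119) + 205))*(167274 - 277269) = (-9007 + ((2*√26)*(-119) + 205))*(-109995) = (-9007 + (-238*√26 + 205))*(-109995) = (-9007 + (205 - 238*√26))*(-109995) = (-8802 - 238*√26)*(-109995) = 968175990 + 26178810*√26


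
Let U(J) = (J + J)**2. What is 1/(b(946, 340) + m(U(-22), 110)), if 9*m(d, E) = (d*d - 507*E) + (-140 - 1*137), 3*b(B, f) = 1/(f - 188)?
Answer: 456/187063817 ≈ 2.4377e-6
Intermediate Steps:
b(B, f) = 1/(3*(-188 + f)) (b(B, f) = 1/(3*(f - 188)) = 1/(3*(-188 + f)))
U(J) = 4*J**2 (U(J) = (2*J)**2 = 4*J**2)
m(d, E) = -277/9 - 169*E/3 + d**2/9 (m(d, E) = ((d*d - 507*E) + (-140 - 1*137))/9 = ((d**2 - 507*E) + (-140 - 137))/9 = ((d**2 - 507*E) - 277)/9 = (-277 + d**2 - 507*E)/9 = -277/9 - 169*E/3 + d**2/9)
1/(b(946, 340) + m(U(-22), 110)) = 1/(1/(3*(-188 + 340)) + (-277/9 - 169/3*110 + (4*(-22)**2)**2/9)) = 1/((1/3)/152 + (-277/9 - 18590/3 + (4*484)**2/9)) = 1/((1/3)*(1/152) + (-277/9 - 18590/3 + (1/9)*1936**2)) = 1/(1/456 + (-277/9 - 18590/3 + (1/9)*3748096)) = 1/(1/456 + (-277/9 - 18590/3 + 3748096/9)) = 1/(1/456 + 1230683/3) = 1/(187063817/456) = 456/187063817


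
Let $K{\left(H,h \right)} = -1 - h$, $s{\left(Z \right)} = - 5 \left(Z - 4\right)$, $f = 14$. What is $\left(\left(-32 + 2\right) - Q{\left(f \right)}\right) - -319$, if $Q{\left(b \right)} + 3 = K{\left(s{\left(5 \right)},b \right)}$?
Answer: $307$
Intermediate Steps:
$s{\left(Z \right)} = 20 - 5 Z$ ($s{\left(Z \right)} = - 5 \left(-4 + Z\right) = 20 - 5 Z$)
$Q{\left(b \right)} = -4 - b$ ($Q{\left(b \right)} = -3 - \left(1 + b\right) = -4 - b$)
$\left(\left(-32 + 2\right) - Q{\left(f \right)}\right) - -319 = \left(\left(-32 + 2\right) - \left(-4 - 14\right)\right) - -319 = \left(-30 - \left(-4 - 14\right)\right) + 319 = \left(-30 - -18\right) + 319 = \left(-30 + 18\right) + 319 = -12 + 319 = 307$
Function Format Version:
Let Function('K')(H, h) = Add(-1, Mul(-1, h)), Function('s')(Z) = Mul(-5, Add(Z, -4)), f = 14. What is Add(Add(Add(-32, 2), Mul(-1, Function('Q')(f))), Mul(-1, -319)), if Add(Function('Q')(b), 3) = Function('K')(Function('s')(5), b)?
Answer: 307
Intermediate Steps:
Function('s')(Z) = Add(20, Mul(-5, Z)) (Function('s')(Z) = Mul(-5, Add(-4, Z)) = Add(20, Mul(-5, Z)))
Function('Q')(b) = Add(-4, Mul(-1, b)) (Function('Q')(b) = Add(-3, Add(-1, Mul(-1, b))) = Add(-4, Mul(-1, b)))
Add(Add(Add(-32, 2), Mul(-1, Function('Q')(f))), Mul(-1, -319)) = Add(Add(Add(-32, 2), Mul(-1, Add(-4, Mul(-1, 14)))), Mul(-1, -319)) = Add(Add(-30, Mul(-1, Add(-4, -14))), 319) = Add(Add(-30, Mul(-1, -18)), 319) = Add(Add(-30, 18), 319) = Add(-12, 319) = 307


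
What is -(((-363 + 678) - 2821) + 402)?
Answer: 2104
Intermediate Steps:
-(((-363 + 678) - 2821) + 402) = -((315 - 2821) + 402) = -(-2506 + 402) = -1*(-2104) = 2104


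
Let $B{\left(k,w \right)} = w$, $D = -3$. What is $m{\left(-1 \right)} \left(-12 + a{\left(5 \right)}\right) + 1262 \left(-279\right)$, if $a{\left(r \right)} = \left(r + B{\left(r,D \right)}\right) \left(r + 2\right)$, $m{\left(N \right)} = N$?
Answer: $-352100$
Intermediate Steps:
$a{\left(r \right)} = \left(-3 + r\right) \left(2 + r\right)$ ($a{\left(r \right)} = \left(r - 3\right) \left(r + 2\right) = \left(-3 + r\right) \left(2 + r\right)$)
$m{\left(-1 \right)} \left(-12 + a{\left(5 \right)}\right) + 1262 \left(-279\right) = - (-12 - \left(11 - 25\right)) + 1262 \left(-279\right) = - (-12 - -14) - 352098 = - (-12 + 14) - 352098 = \left(-1\right) 2 - 352098 = -2 - 352098 = -352100$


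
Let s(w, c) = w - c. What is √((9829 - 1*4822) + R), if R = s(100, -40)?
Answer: √5147 ≈ 71.743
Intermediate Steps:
R = 140 (R = 100 - 1*(-40) = 100 + 40 = 140)
√((9829 - 1*4822) + R) = √((9829 - 1*4822) + 140) = √((9829 - 4822) + 140) = √(5007 + 140) = √5147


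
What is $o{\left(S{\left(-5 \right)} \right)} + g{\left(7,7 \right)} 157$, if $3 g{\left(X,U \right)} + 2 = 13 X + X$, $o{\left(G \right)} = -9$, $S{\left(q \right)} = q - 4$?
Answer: $5015$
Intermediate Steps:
$S{\left(q \right)} = -4 + q$ ($S{\left(q \right)} = q - 4 = -4 + q$)
$g{\left(X,U \right)} = - \frac{2}{3} + \frac{14 X}{3}$ ($g{\left(X,U \right)} = - \frac{2}{3} + \frac{13 X + X}{3} = - \frac{2}{3} + \frac{14 X}{3}$)
$o{\left(S{\left(-5 \right)} \right)} + g{\left(7,7 \right)} 157 = -9 + \left(- \frac{2}{3} + \frac{14}{3} \cdot 7\right) 157 = -9 + \left(- \frac{2}{3} + \frac{98}{3}\right) 157 = -9 + 32 \cdot 157 = -9 + 5024 = 5015$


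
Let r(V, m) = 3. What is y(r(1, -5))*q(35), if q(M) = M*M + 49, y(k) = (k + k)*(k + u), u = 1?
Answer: 30576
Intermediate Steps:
y(k) = 2*k*(1 + k) (y(k) = (k + k)*(k + 1) = (2*k)*(1 + k) = 2*k*(1 + k))
q(M) = 49 + M² (q(M) = M² + 49 = 49 + M²)
y(r(1, -5))*q(35) = (2*3*(1 + 3))*(49 + 35²) = (2*3*4)*(49 + 1225) = 24*1274 = 30576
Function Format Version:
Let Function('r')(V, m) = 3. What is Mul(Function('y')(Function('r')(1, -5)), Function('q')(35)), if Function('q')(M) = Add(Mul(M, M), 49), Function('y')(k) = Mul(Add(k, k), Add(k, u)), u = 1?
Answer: 30576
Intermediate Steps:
Function('y')(k) = Mul(2, k, Add(1, k)) (Function('y')(k) = Mul(Add(k, k), Add(k, 1)) = Mul(Mul(2, k), Add(1, k)) = Mul(2, k, Add(1, k)))
Function('q')(M) = Add(49, Pow(M, 2)) (Function('q')(M) = Add(Pow(M, 2), 49) = Add(49, Pow(M, 2)))
Mul(Function('y')(Function('r')(1, -5)), Function('q')(35)) = Mul(Mul(2, 3, Add(1, 3)), Add(49, Pow(35, 2))) = Mul(Mul(2, 3, 4), Add(49, 1225)) = Mul(24, 1274) = 30576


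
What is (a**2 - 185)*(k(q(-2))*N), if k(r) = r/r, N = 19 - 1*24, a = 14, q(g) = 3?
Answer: -55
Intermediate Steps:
N = -5 (N = 19 - 24 = -5)
k(r) = 1
(a**2 - 185)*(k(q(-2))*N) = (14**2 - 185)*(1*(-5)) = (196 - 185)*(-5) = 11*(-5) = -55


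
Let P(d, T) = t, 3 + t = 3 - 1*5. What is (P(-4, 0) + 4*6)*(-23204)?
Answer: -440876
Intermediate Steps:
t = -5 (t = -3 + (3 - 1*5) = -3 + (3 - 5) = -3 - 2 = -5)
P(d, T) = -5
(P(-4, 0) + 4*6)*(-23204) = (-5 + 4*6)*(-23204) = (-5 + 24)*(-23204) = 19*(-23204) = -440876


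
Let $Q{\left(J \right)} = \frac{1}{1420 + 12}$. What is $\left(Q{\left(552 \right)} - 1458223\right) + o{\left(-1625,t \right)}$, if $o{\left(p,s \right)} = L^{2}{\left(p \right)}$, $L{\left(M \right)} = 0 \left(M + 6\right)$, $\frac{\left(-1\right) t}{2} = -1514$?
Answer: $- \frac{2088175335}{1432} \approx -1.4582 \cdot 10^{6}$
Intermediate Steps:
$t = 3028$ ($t = \left(-2\right) \left(-1514\right) = 3028$)
$L{\left(M \right)} = 0$ ($L{\left(M \right)} = 0 \left(6 + M\right) = 0$)
$o{\left(p,s \right)} = 0$ ($o{\left(p,s \right)} = 0^{2} = 0$)
$Q{\left(J \right)} = \frac{1}{1432}$
$\left(Q{\left(552 \right)} - 1458223\right) + o{\left(-1625,t \right)} = \left(\frac{1}{1432} - 1458223\right) + 0 = - \frac{2088175335}{1432} + 0 = - \frac{2088175335}{1432}$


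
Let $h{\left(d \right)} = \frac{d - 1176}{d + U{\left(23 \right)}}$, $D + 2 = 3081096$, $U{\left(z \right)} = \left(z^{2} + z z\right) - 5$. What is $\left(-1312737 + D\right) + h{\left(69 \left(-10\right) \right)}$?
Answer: $\frac{213970575}{121} \approx 1.7684 \cdot 10^{6}$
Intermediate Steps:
$U{\left(z \right)} = -5 + 2 z^{2}$ ($U{\left(z \right)} = \left(z^{2} + z^{2}\right) - 5 = 2 z^{2} - 5 = -5 + 2 z^{2}$)
$D = 3081094$ ($D = -2 + 3081096 = 3081094$)
$h{\left(d \right)} = \frac{-1176 + d}{1053 + d}$ ($h{\left(d \right)} = \frac{d - 1176}{d - \left(5 - 2 \cdot 23^{2}\right)} = \frac{-1176 + d}{d + \left(-5 + 2 \cdot 529\right)} = \frac{-1176 + d}{d + \left(-5 + 1058\right)} = \frac{-1176 + d}{d + 1053} = \frac{-1176 + d}{1053 + d}$)
$\left(-1312737 + D\right) + h{\left(69 \left(-10\right) \right)} = \left(-1312737 + 3081094\right) + \frac{-1176 + 69 \left(-10\right)}{1053 + 69 \left(-10\right)} = 1768357 + \frac{-1176 - 690}{1053 - 690} = 1768357 + \frac{1}{363} \left(-1866\right) = 1768357 - \frac{622}{121} = \frac{213970575}{121}$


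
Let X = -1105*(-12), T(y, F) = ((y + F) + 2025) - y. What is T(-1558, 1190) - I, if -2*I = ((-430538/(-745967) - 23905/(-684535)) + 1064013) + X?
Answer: 55338297637010850/102128104069 ≈ 5.4185e+5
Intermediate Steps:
T(y, F) = 2025 + F (T(y, F) = ((F + y) + 2025) - y = (2025 + F + y) - y = 2025 + F)
X = 13260
I = -55009955782429015/102128104069 (I = -(((-430538/(-745967) - 23905/(-684535)) + 1064013) + 13260)/2 = -(((-430538*(-1/745967) - 23905*(-1/684535)) + 1064013) + 13260)/2 = -(((430538/745967 + 4781/136907) + 1064013) + 13260)/2 = -((62510134193/102128104069 + 1064013) + 13260)/2 = -(108665692904903090/102128104069 + 13260)/2 = -1/2*110019911564858030/102128104069 = -55009955782429015/102128104069 ≈ -5.3864e+5)
T(-1558, 1190) - I = (2025 + 1190) - 1*(-55009955782429015/102128104069) = 3215 + 55009955782429015/102128104069 = 55338297637010850/102128104069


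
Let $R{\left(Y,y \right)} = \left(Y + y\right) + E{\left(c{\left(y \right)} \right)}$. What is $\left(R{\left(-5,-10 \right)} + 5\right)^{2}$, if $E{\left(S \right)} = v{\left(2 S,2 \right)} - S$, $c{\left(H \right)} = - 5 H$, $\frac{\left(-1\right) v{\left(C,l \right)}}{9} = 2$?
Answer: $6084$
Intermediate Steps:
$v{\left(C,l \right)} = -18$ ($v{\left(C,l \right)} = \left(-9\right) 2 = -18$)
$E{\left(S \right)} = -18 - S$
$R{\left(Y,y \right)} = -18 + Y + 6 y$ ($R{\left(Y,y \right)} = \left(Y + y\right) - \left(18 - 5 y\right) = \left(Y + y\right) + \left(-18 + 5 y\right) = -18 + Y + 6 y$)
$\left(R{\left(-5,-10 \right)} + 5\right)^{2} = \left(\left(-18 - 5 + 6 \left(-10\right)\right) + 5\right)^{2} = \left(\left(-18 - 5 - 60\right) + 5\right)^{2} = \left(-83 + 5\right)^{2} = \left(-78\right)^{2} = 6084$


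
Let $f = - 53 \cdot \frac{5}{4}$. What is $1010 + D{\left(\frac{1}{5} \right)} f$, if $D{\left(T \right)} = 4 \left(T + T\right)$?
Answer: $904$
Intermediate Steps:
$D{\left(T \right)} = 8 T$ ($D{\left(T \right)} = 4 \cdot 2 T = 8 T$)
$f = - \frac{265}{4}$ ($f = - 53 \cdot 5 \cdot \frac{1}{4} = \left(-53\right) \frac{5}{4} = - \frac{265}{4} \approx -66.25$)
$1010 + D{\left(\frac{1}{5} \right)} f = 1010 + \frac{8}{5} \left(- \frac{265}{4}\right) = 1010 - 106 = 904$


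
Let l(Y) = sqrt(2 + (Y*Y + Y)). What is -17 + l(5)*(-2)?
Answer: -17 - 8*sqrt(2) ≈ -28.314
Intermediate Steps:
l(Y) = sqrt(2 + Y + Y**2) (l(Y) = sqrt(2 + (Y**2 + Y)) = sqrt(2 + (Y + Y**2)) = sqrt(2 + Y + Y**2))
-17 + l(5)*(-2) = -17 + sqrt(2 + 5 + 5**2)*(-2) = -17 + sqrt(2 + 5 + 25)*(-2) = -17 + sqrt(32)*(-2) = -17 + (4*sqrt(2))*(-2) = -17 - 8*sqrt(2)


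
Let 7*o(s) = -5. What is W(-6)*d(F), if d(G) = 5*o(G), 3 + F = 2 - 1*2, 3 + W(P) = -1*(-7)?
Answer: -100/7 ≈ -14.286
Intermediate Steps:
o(s) = -5/7 (o(s) = (⅐)*(-5) = -5/7)
W(P) = 4 (W(P) = -3 - 1*(-7) = -3 + 7 = 4)
F = -3 (F = -3 + (2 - 1*2) = -3 + (2 - 2) = -3 + 0 = -3)
d(G) = -25/7 (d(G) = 5*(-5/7) = -25/7)
W(-6)*d(F) = 4*(-25/7) = -100/7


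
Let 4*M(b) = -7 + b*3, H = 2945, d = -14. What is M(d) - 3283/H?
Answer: -157437/11780 ≈ -13.365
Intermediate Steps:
M(b) = -7/4 + 3*b/4 (M(b) = (-7 + b*3)/4 = (-7 + 3*b)/4 = -7/4 + 3*b/4)
M(d) - 3283/H = (-7/4 + (¾)*(-14)) - 3283/2945 = (-7/4 - 21/2) - 3283/2945 = -49/4 - 1*3283/2945 = -49/4 - 3283/2945 = -157437/11780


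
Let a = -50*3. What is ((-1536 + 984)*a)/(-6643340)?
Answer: -4140/332167 ≈ -0.012464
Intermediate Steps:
a = -150
((-1536 + 984)*a)/(-6643340) = ((-1536 + 984)*(-150))/(-6643340) = -552*(-150)*(-1/6643340) = 82800*(-1/6643340) = -4140/332167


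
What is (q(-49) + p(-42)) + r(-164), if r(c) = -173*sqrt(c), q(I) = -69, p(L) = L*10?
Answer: -489 - 346*I*sqrt(41) ≈ -489.0 - 2215.5*I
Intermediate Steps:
p(L) = 10*L
(q(-49) + p(-42)) + r(-164) = (-69 + 10*(-42)) - 346*I*sqrt(41) = (-69 - 420) - 346*I*sqrt(41) = -489 - 346*I*sqrt(41)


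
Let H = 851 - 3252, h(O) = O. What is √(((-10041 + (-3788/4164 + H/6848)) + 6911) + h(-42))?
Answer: I*√2519733957784491/891096 ≈ 56.332*I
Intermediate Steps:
H = -2401
√(((-10041 + (-3788/4164 + H/6848)) + 6911) + h(-42)) = √(((-10041 + (-3788/4164 - 2401/6848)) + 6911) - 42) = √(((-10041 + (-3788*1/4164 - 2401*1/6848)) + 6911) - 42) = √(((-10041 + (-947/1041 - 2401/6848)) + 6911) - 42) = √(((-10041 - 8984497/7128768) + 6911) - 42) = √((-71588943985/7128768 + 6911) - 42) = √(-22322028337/7128768 - 42) = √(-22621436593/7128768) = I*√2519733957784491/891096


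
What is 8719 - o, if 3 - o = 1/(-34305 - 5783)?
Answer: 349407007/40088 ≈ 8716.0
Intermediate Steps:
o = 120265/40088 (o = 3 - 1/(-34305 - 5783) = 3 - 1/(-40088) = 3 - 1*(-1/40088) = 3 + 1/40088 = 120265/40088 ≈ 3.0000)
8719 - o = 8719 - 1*120265/40088 = 8719 - 120265/40088 = 349407007/40088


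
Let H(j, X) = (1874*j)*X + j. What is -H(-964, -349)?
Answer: -630480100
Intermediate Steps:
H(j, X) = j + 1874*X*j (H(j, X) = 1874*X*j + j = j + 1874*X*j)
-H(-964, -349) = -(-964)*(1 + 1874*(-349)) = -(-964)*(1 - 654026) = -(-964)*(-654025) = -1*630480100 = -630480100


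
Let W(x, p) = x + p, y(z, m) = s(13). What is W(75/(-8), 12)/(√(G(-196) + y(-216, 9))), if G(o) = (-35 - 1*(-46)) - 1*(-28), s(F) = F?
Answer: 21*√13/208 ≈ 0.36402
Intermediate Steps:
y(z, m) = 13
G(o) = 39 (G(o) = (-35 + 46) + 28 = 11 + 28 = 39)
W(x, p) = p + x
W(75/(-8), 12)/(√(G(-196) + y(-216, 9))) = (12 + 75/(-8))/(√(39 + 13)) = (12 + 75*(-⅛))/(√52) = (12 - 75/8)/((2*√13)) = 21*(√13/26)/8 = 21*√13/208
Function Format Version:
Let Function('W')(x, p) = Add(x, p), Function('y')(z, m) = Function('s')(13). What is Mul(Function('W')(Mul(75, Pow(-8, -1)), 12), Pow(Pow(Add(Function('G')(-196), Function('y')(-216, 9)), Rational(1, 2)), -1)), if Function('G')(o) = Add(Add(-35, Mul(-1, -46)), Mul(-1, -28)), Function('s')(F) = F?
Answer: Mul(Rational(21, 208), Pow(13, Rational(1, 2))) ≈ 0.36402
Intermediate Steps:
Function('y')(z, m) = 13
Function('G')(o) = 39 (Function('G')(o) = Add(Add(-35, 46), 28) = Add(11, 28) = 39)
Function('W')(x, p) = Add(p, x)
Mul(Function('W')(Mul(75, Pow(-8, -1)), 12), Pow(Pow(Add(Function('G')(-196), Function('y')(-216, 9)), Rational(1, 2)), -1)) = Mul(Add(12, Mul(75, Pow(-8, -1))), Pow(Pow(Add(39, 13), Rational(1, 2)), -1)) = Mul(Add(12, Mul(75, Rational(-1, 8))), Pow(Pow(52, Rational(1, 2)), -1)) = Mul(Add(12, Rational(-75, 8)), Pow(Mul(2, Pow(13, Rational(1, 2))), -1)) = Mul(Rational(21, 8), Mul(Rational(1, 26), Pow(13, Rational(1, 2)))) = Mul(Rational(21, 208), Pow(13, Rational(1, 2)))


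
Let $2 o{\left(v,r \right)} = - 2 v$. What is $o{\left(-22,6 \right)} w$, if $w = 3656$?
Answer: $80432$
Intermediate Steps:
$o{\left(v,r \right)} = - v$ ($o{\left(v,r \right)} = \frac{\left(-2\right) v}{2} = - v$)
$o{\left(-22,6 \right)} w = \left(-1\right) \left(-22\right) 3656 = 22 \cdot 3656 = 80432$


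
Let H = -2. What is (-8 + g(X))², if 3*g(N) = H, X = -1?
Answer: 676/9 ≈ 75.111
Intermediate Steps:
g(N) = -⅔ (g(N) = (⅓)*(-2) = -⅔)
(-8 + g(X))² = (-8 - ⅔)² = (-26/3)² = 676/9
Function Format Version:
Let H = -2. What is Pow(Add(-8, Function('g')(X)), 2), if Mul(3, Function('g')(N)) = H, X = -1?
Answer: Rational(676, 9) ≈ 75.111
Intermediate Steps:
Function('g')(N) = Rational(-2, 3) (Function('g')(N) = Mul(Rational(1, 3), -2) = Rational(-2, 3))
Pow(Add(-8, Function('g')(X)), 2) = Pow(Add(-8, Rational(-2, 3)), 2) = Pow(Rational(-26, 3), 2) = Rational(676, 9)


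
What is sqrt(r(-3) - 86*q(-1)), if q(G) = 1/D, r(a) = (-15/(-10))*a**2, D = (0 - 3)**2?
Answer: sqrt(142)/6 ≈ 1.9861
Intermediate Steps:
D = 9 (D = (-3)**2 = 9)
r(a) = 3*a**2/2 (r(a) = (-15*(-1/10))*a**2 = 3*a**2/2)
q(G) = 1/9
sqrt(r(-3) - 86*q(-1)) = sqrt((3/2)*(-3)**2 - 86*1/9) = sqrt((3/2)*9 - 86/9) = sqrt(27/2 - 86/9) = sqrt(71/18) = sqrt(142)/6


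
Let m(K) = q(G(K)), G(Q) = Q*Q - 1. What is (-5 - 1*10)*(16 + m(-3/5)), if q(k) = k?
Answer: -1152/5 ≈ -230.40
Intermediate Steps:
G(Q) = -1 + Q**2 (G(Q) = Q**2 - 1 = -1 + Q**2)
m(K) = -1 + K**2
(-5 - 1*10)*(16 + m(-3/5)) = (-5 - 1*10)*(16 + (-1 + (-3/5)**2)) = (-5 - 10)*(16 + (-1 + (-3*1/5)**2)) = -15*(16 + (-1 + (-3/5)**2)) = -15*(16 + (-1 + 9/25)) = -15*(16 - 16/25) = -15*384/25 = -1152/5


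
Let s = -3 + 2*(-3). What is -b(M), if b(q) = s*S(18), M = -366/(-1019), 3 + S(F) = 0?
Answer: -27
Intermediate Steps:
S(F) = -3 (S(F) = -3 + 0 = -3)
s = -9 (s = -3 - 6 = -9)
M = 366/1019 (M = -366*(-1/1019) = 366/1019 ≈ 0.35918)
b(q) = 27 (b(q) = -9*(-3) = 27)
-b(M) = -1*27 = -27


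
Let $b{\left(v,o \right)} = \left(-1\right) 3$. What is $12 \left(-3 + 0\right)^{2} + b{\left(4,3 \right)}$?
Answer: $105$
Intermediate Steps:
$b{\left(v,o \right)} = -3$
$12 \left(-3 + 0\right)^{2} + b{\left(4,3 \right)} = 12 \left(-3 + 0\right)^{2} - 3 = 12 \left(-3\right)^{2} - 3 = 12 \cdot 9 - 3 = 108 - 3 = 105$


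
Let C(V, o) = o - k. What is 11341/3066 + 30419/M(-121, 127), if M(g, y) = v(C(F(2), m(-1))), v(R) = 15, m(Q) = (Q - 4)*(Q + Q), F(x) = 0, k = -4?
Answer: 10381641/5110 ≈ 2031.6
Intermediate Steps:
m(Q) = 2*Q*(-4 + Q) (m(Q) = (-4 + Q)*(2*Q) = 2*Q*(-4 + Q))
C(V, o) = 4 + o (C(V, o) = o - 1*(-4) = o + 4 = 4 + o)
M(g, y) = 15
11341/3066 + 30419/M(-121, 127) = 11341/3066 + 30419/15 = 10381641/5110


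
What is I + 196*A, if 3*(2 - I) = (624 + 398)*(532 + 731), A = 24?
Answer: -425556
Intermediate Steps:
I = -430260 (I = 2 - (624 + 398)*(532 + 731)/3 = 2 - 1022*1263/3 = 2 - ⅓*1290786 = 2 - 430262 = -430260)
I + 196*A = -430260 + 196*24 = -430260 + 4704 = -425556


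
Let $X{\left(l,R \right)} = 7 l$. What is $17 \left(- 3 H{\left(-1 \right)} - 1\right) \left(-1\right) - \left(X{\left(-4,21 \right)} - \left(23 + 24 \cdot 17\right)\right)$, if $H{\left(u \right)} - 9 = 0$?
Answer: $935$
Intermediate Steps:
$H{\left(u \right)} = 9$ ($H{\left(u \right)} = 9 + 0 = 9$)
$17 \left(- 3 H{\left(-1 \right)} - 1\right) \left(-1\right) - \left(X{\left(-4,21 \right)} - \left(23 + 24 \cdot 17\right)\right) = 17 \left(\left(-3\right) 9 - 1\right) \left(-1\right) - \left(7 \left(-4\right) - \left(23 + 24 \cdot 17\right)\right) = 17 \left(-27 - 1\right) \left(-1\right) - \left(-28 - \left(23 + 408\right)\right) = 17 \left(\left(-28\right) \left(-1\right)\right) - \left(-28 - 431\right) = 17 \cdot 28 - \left(-28 - 431\right) = 476 - -459 = 476 + 459 = 935$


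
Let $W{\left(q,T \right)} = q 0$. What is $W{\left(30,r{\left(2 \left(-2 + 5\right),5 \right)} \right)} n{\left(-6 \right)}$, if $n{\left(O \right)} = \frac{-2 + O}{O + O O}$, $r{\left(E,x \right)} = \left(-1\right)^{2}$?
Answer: $0$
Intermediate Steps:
$r{\left(E,x \right)} = 1$
$W{\left(q,T \right)} = 0$
$n{\left(O \right)} = \frac{-2 + O}{O + O^{2}}$
$W{\left(30,r{\left(2 \left(-2 + 5\right),5 \right)} \right)} n{\left(-6 \right)} = 0 \frac{-2 - 6}{\left(-6\right) \left(1 - 6\right)} = 0 \left(\left(- \frac{1}{6}\right) \frac{1}{-5} \left(-8\right)\right) = 0 \left(\left(- \frac{1}{6}\right) \left(- \frac{1}{5}\right) \left(-8\right)\right) = 0 \left(- \frac{4}{15}\right) = 0$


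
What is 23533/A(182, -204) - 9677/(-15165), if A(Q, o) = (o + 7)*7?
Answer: -343533362/20912535 ≈ -16.427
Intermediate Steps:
A(Q, o) = 49 + 7*o (A(Q, o) = (7 + o)*7 = 49 + 7*o)
23533/A(182, -204) - 9677/(-15165) = 23533/(49 + 7*(-204)) - 9677/(-15165) = 23533/(49 - 1428) - 9677*(-1/15165) = 23533/(-1379) + 9677/15165 = 23533*(-1/1379) + 9677/15165 = -23533/1379 + 9677/15165 = -343533362/20912535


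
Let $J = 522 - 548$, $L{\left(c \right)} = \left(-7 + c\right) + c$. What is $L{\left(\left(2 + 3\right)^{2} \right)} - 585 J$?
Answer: $15253$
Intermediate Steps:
$L{\left(c \right)} = -7 + 2 c$
$J = -26$
$L{\left(\left(2 + 3\right)^{2} \right)} - 585 J = \left(-7 + 2 \left(2 + 3\right)^{2}\right) - -15210 = \left(-7 + 2 \cdot 5^{2}\right) + 15210 = \left(-7 + 2 \cdot 25\right) + 15210 = \left(-7 + 50\right) + 15210 = 43 + 15210 = 15253$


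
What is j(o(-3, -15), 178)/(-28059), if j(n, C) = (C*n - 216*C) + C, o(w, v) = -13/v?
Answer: 571736/420885 ≈ 1.3584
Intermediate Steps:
j(n, C) = -215*C + C*n (j(n, C) = (-216*C + C*n) + C = -215*C + C*n)
j(o(-3, -15), 178)/(-28059) = (178*(-215 - 13/(-15)))/(-28059) = (178*(-215 - 13*(-1/15)))*(-1/28059) = (178*(-215 + 13/15))*(-1/28059) = (178*(-3212/15))*(-1/28059) = -571736/15*(-1/28059) = 571736/420885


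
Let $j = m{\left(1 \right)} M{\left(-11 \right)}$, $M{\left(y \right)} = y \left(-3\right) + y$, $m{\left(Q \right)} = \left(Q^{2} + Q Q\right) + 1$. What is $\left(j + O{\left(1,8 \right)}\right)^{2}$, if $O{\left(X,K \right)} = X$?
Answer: $4489$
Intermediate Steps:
$m{\left(Q \right)} = 1 + 2 Q^{2}$ ($m{\left(Q \right)} = \left(Q^{2} + Q^{2}\right) + 1 = 2 Q^{2} + 1 = 1 + 2 Q^{2}$)
$M{\left(y \right)} = - 2 y$ ($M{\left(y \right)} = - 3 y + y = - 2 y$)
$j = 66$ ($j = \left(1 + 2 \cdot 1^{2}\right) \left(\left(-2\right) \left(-11\right)\right) = \left(1 + 2 \cdot 1\right) 22 = \left(1 + 2\right) 22 = 3 \cdot 22 = 66$)
$\left(j + O{\left(1,8 \right)}\right)^{2} = \left(66 + 1\right)^{2} = 67^{2} = 4489$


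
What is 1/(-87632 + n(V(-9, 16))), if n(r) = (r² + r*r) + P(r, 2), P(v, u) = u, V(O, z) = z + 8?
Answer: -1/86478 ≈ -1.1564e-5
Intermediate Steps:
V(O, z) = 8 + z
n(r) = 2 + 2*r² (n(r) = (r² + r*r) + 2 = (r² + r²) + 2 = 2*r² + 2 = 2 + 2*r²)
1/(-87632 + n(V(-9, 16))) = 1/(-87632 + (2 + 2*(8 + 16)²)) = 1/(-87632 + (2 + 2*24²)) = 1/(-87632 + (2 + 2*576)) = 1/(-87632 + (2 + 1152)) = 1/(-87632 + 1154) = 1/(-86478) = -1/86478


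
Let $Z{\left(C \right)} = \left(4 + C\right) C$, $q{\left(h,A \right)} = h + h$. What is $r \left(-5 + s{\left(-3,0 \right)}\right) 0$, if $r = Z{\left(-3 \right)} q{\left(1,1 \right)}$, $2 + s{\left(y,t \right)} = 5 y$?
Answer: $0$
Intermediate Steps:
$s{\left(y,t \right)} = -2 + 5 y$
$q{\left(h,A \right)} = 2 h$
$Z{\left(C \right)} = C \left(4 + C\right)$
$r = -6$ ($r = - 3 \left(4 - 3\right) 2 \cdot 1 = \left(-3\right) 1 \cdot 2 = \left(-3\right) 2 = -6$)
$r \left(-5 + s{\left(-3,0 \right)}\right) 0 = - 6 \left(-5 + \left(-2 + 5 \left(-3\right)\right)\right) 0 = - 6 \left(-5 - 17\right) 0 = - 6 \left(\left(-22\right) 0\right) = \left(-6\right) 0 = 0$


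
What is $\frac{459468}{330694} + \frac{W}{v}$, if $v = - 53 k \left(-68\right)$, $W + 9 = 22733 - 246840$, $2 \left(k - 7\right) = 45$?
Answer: $- \frac{6316024420}{8789681173} \approx -0.71857$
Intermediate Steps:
$k = \frac{59}{2}$ ($k = 7 + \frac{1}{2} \cdot 45 = 7 + \frac{45}{2} = \frac{59}{2} \approx 29.5$)
$W = -224116$ ($W = -9 + \left(22733 - 246840\right) = -9 - 224107 = -224116$)
$v = 106318$ ($v = \left(-53\right) \frac{59}{2} \left(-68\right) = \left(- \frac{3127}{2}\right) \left(-68\right) = 106318$)
$\frac{459468}{330694} + \frac{W}{v} = \frac{459468}{330694} - \frac{224116}{106318} = 459468 \cdot \frac{1}{330694} - \frac{112058}{53159} = \frac{229734}{165347} - \frac{112058}{53159} = - \frac{6316024420}{8789681173}$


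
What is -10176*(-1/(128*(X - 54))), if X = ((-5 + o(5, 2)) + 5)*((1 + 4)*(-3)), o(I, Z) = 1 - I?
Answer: 53/4 ≈ 13.250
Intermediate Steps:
X = 60 (X = ((-5 + (1 - 1*5)) + 5)*((1 + 4)*(-3)) = ((-5 + (1 - 5)) + 5)*(5*(-3)) = ((-5 - 4) + 5)*(-15) = (-9 + 5)*(-15) = -4*(-15) = 60)
-10176*(-1/(128*(X - 54))) = -10176*(-1/(128*(60 - 54))) = -10176/(6*(-128)) = -10176/(-768) = -10176*(-1/768) = 53/4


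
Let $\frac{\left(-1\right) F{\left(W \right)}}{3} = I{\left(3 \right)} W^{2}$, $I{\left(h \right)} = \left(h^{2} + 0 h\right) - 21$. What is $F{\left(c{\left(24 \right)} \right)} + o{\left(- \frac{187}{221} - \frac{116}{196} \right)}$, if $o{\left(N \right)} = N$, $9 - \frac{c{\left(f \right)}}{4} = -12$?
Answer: $\frac{161807276}{637} \approx 2.5401 \cdot 10^{5}$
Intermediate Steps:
$c{\left(f \right)} = 84$ ($c{\left(f \right)} = 36 - -48 = 36 + 48 = 84$)
$I{\left(h \right)} = -21 + h^{2}$ ($I{\left(h \right)} = \left(h^{2} + 0\right) - 21 = h^{2} - 21 = -21 + h^{2}$)
$F{\left(W \right)} = 36 W^{2}$ ($F{\left(W \right)} = - 3 \left(-21 + 3^{2}\right) W^{2} = - 3 \left(-21 + 9\right) W^{2} = - 3 \left(- 12 W^{2}\right) = 36 W^{2}$)
$F{\left(c{\left(24 \right)} \right)} + o{\left(- \frac{187}{221} - \frac{116}{196} \right)} = 36 \cdot 84^{2} - \left(\frac{11}{13} + \frac{29}{49}\right) = 36 \cdot 7056 - \frac{916}{637} = 254016 - \frac{916}{637} = \frac{161807276}{637}$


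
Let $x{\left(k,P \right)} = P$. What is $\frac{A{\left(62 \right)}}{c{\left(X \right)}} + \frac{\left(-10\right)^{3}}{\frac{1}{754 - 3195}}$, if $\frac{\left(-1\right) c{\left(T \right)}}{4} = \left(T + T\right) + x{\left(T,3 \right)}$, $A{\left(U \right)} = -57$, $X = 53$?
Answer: $\frac{1064276057}{436} \approx 2.441 \cdot 10^{6}$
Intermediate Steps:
$c{\left(T \right)} = -12 - 8 T$ ($c{\left(T \right)} = - 4 \left(\left(T + T\right) + 3\right) = - 4 \left(2 T + 3\right) = - 4 \left(3 + 2 T\right) = -12 - 8 T$)
$\frac{A{\left(62 \right)}}{c{\left(X \right)}} + \frac{\left(-10\right)^{3}}{\frac{1}{754 - 3195}} = - \frac{57}{-12 - 424} + \frac{\left(-10\right)^{3}}{\frac{1}{754 - 3195}} = - \frac{57}{-12 - 424} - \frac{1000}{\frac{1}{-2441}} = - \frac{57}{-436} - \frac{1000}{- \frac{1}{2441}} = \left(-57\right) \left(- \frac{1}{436}\right) - -2441000 = \frac{57}{436} + 2441000 = \frac{1064276057}{436}$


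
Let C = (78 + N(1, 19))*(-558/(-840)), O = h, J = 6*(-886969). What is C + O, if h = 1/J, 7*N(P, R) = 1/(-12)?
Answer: 540379652507/10430755440 ≈ 51.806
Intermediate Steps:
N(P, R) = -1/84 (N(P, R) = (1/7)/(-12) = (1/7)*(-1/12) = -1/84)
J = -5321814
h = -1/5321814 (h = 1/(-5321814) = -1/5321814 ≈ -1.8791e-7)
O = -1/5321814 ≈ -1.8791e-7
C = 203081/3920 (C = (78 - 1/84)*(-558/(-840)) = 6551*(-558*(-1/840))/84 = (6551/84)*(93/140) = 203081/3920 ≈ 51.806)
C + O = 203081/3920 - 1/5321814 = 540379652507/10430755440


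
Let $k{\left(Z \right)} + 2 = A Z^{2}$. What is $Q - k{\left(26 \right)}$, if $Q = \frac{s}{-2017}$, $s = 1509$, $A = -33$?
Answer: $\frac{44997761}{2017} \approx 22309.0$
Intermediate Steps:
$k{\left(Z \right)} = -2 - 33 Z^{2}$
$Q = - \frac{1509}{2017}$ ($Q = \frac{1509}{-2017} = 1509 \left(- \frac{1}{2017}\right) = - \frac{1509}{2017} \approx -0.74814$)
$Q - k{\left(26 \right)} = - \frac{1509}{2017} - \left(-2 - 33 \cdot 26^{2}\right) = - \frac{1509}{2017} - \left(-2 - 22308\right) = - \frac{1509}{2017} - -22310 = - \frac{1509}{2017} + 22310 = \frac{44997761}{2017}$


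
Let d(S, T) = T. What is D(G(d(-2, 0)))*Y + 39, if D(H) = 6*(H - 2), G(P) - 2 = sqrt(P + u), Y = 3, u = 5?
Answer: 39 + 18*sqrt(5) ≈ 79.249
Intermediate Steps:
G(P) = 2 + sqrt(5 + P) (G(P) = 2 + sqrt(P + 5) = 2 + sqrt(5 + P))
D(H) = -12 + 6*H (D(H) = 6*(-2 + H) = -12 + 6*H)
D(G(d(-2, 0)))*Y + 39 = (-12 + 6*(2 + sqrt(5 + 0)))*3 + 39 = (-12 + 6*(2 + sqrt(5)))*3 + 39 = (-12 + (12 + 6*sqrt(5)))*3 + 39 = (6*sqrt(5))*3 + 39 = 18*sqrt(5) + 39 = 39 + 18*sqrt(5)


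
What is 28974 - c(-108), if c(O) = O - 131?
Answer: 29213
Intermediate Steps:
c(O) = -131 + O
28974 - c(-108) = 28974 - (-131 - 108) = 28974 - 1*(-239) = 28974 + 239 = 29213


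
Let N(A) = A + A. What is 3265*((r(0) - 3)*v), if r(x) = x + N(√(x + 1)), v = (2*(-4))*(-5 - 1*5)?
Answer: -261200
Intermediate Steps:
N(A) = 2*A
v = 80 (v = -8*(-5 - 5) = -8*(-10) = 80)
r(x) = x + 2*√(1 + x) (r(x) = x + 2*√(x + 1) = x + 2*√(1 + x))
3265*((r(0) - 3)*v) = 3265*(((0 + 2*√(1 + 0)) - 3)*80) = 3265*(((0 + 2*√1) - 3)*80) = 3265*(((0 + 2*1) - 3)*80) = 3265*(((0 + 2) - 3)*80) = 3265*((2 - 3)*80) = 3265*(-1*80) = 3265*(-80) = -261200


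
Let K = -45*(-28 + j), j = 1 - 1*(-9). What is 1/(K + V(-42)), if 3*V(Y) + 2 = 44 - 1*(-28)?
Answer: 3/2500 ≈ 0.0012000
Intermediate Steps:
j = 10 (j = 1 + 9 = 10)
V(Y) = 70/3 (V(Y) = -2/3 + (44 - 1*(-28))/3 = -2/3 + (44 + 28)/3 = -2/3 + (1/3)*72 = -2/3 + 24 = 70/3)
K = 810 (K = -45*(-28 + 10) = -45*(-18) = 810)
1/(K + V(-42)) = 1/(810 + 70/3) = 1/(2500/3) = 3/2500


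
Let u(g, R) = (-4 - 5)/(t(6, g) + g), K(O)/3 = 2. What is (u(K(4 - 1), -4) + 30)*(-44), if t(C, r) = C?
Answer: -1287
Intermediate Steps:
K(O) = 6 (K(O) = 3*2 = 6)
u(g, R) = -9/(6 + g) (u(g, R) = (-4 - 5)/(6 + g) = -9/(6 + g))
(u(K(4 - 1), -4) + 30)*(-44) = (-9/(6 + 6) + 30)*(-44) = (-9/12 + 30)*(-44) = (-9*1/12 + 30)*(-44) = (-¾ + 30)*(-44) = (117/4)*(-44) = -1287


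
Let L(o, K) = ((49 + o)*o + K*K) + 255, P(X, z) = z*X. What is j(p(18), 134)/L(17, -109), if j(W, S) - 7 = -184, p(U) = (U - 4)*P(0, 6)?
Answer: -177/13258 ≈ -0.013350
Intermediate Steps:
P(X, z) = X*z
p(U) = 0 (p(U) = (U - 4)*(0*6) = (-4 + U)*0 = 0)
j(W, S) = -177 (j(W, S) = 7 - 184 = -177)
L(o, K) = 255 + K² + o*(49 + o) (L(o, K) = (o*(49 + o) + K²) + 255 = (K² + o*(49 + o)) + 255 = 255 + K² + o*(49 + o))
j(p(18), 134)/L(17, -109) = -177/(255 + (-109)² + 17² + 49*17) = -177/(255 + 11881 + 289 + 833) = -177/13258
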